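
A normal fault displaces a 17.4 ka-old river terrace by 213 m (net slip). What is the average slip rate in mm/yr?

12.2 mm/yr

rate = 213 m / 17.4 ka = 0.0122 m/yr = 12.2 mm/yr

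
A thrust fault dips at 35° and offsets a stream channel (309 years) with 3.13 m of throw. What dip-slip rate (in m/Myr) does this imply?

17700 m/Myr

dip-slip = throw / sin(dip) = 3.13 m / sin(35°) = 5.457 m
rate = 5.457 m / 309 years = 0.0177 m/yr = 17700 m/Myr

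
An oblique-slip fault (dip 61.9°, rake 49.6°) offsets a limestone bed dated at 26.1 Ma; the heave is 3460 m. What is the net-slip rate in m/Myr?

370 m/Myr

dip-slip = heave / cos(dip) = 3460 / cos(61.9°) = 7346 m
net slip = dip-slip / sin(rake) = 7346 / sin(49.6°) = 9646 m
rate = 9646 m / 26.1 Ma = 0.000370 m/yr = 370 m/Myr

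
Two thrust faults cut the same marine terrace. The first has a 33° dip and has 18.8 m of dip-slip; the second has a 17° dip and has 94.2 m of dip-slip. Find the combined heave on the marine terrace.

106 m

heave_A = 18.8 × cos(33°) = 15.77 m
heave_B = 94.2 × cos(17°) = 90.08 m
total = 15.77 + 90.08 = 106 m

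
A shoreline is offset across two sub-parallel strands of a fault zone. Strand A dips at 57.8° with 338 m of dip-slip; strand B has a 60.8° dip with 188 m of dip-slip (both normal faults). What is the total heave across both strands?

272 m

heave_A = 338 × cos(57.8°) = 180.1 m
heave_B = 188 × cos(60.8°) = 91.72 m
total = 180.1 + 91.72 = 272 m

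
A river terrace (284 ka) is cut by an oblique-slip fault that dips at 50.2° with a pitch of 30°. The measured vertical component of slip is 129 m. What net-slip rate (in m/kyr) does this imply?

1.18 m/kyr

dip-slip = throw / sin(dip) = 129 / sin(50.2°) = 167.9 m
net slip = dip-slip / sin(rake) = 167.9 / sin(30°) = 335.8 m
rate = 335.8 m / 284 ka = 0.00118 m/yr = 1.18 m/kyr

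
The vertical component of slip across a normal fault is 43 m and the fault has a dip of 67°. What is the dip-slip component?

dip-slip = throw / sin(dip) = 43 / sin(67°) = 46.7 m

46.7 m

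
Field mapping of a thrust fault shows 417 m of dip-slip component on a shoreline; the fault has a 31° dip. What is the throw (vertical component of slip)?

215 m

throw = dip-slip × sin(dip) = 417 m × sin(31°) = 215 m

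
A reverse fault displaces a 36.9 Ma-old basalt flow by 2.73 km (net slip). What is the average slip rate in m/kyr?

0.0740 m/kyr

rate = 2.73 km / 36.9 Ma = 0.0000740 m/yr = 0.0740 m/kyr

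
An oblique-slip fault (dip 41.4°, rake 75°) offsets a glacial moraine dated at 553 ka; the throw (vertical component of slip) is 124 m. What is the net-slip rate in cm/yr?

0.0351 cm/yr

dip-slip = throw / sin(dip) = 124 / sin(41.4°) = 187.5 m
net slip = dip-slip / sin(rake) = 187.5 / sin(75°) = 194.1 m
rate = 194.1 m / 553 ka = 0.000351 m/yr = 0.0351 cm/yr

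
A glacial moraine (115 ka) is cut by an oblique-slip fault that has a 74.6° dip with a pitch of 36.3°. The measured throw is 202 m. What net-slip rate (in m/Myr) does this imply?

3080 m/Myr

dip-slip = throw / sin(dip) = 202 / sin(74.6°) = 209.5 m
net slip = dip-slip / sin(rake) = 209.5 / sin(36.3°) = 353.9 m
rate = 353.9 m / 115 ka = 0.00308 m/yr = 3080 m/Myr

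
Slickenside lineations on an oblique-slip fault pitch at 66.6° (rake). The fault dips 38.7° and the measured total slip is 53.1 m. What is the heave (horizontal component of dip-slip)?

dip-slip = net slip × sin(rake) = 53.1 m × sin(66.6°) = 48.73 m
heave = dip-slip × cos(dip) = 48.73 × cos(38.7°) = 38 m

38 m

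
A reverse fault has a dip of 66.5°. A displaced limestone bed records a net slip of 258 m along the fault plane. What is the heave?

103 m

heave = dip-slip × cos(dip) = 258 m × cos(66.5°) = 103 m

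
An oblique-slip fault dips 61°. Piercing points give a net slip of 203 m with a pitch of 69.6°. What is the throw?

dip-slip = net slip × sin(rake) = 203 m × sin(69.6°) = 190.3 m
throw = dip-slip × sin(dip) = 190.3 × sin(61°) = 166 m

166 m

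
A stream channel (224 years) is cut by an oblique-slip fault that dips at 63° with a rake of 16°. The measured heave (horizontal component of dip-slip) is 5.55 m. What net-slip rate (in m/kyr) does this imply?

198 m/kyr

dip-slip = heave / cos(dip) = 5.55 / cos(63°) = 12.22 m
net slip = dip-slip / sin(rake) = 12.22 / sin(16°) = 44.35 m
rate = 44.35 m / 224 years = 0.198 m/yr = 198 m/kyr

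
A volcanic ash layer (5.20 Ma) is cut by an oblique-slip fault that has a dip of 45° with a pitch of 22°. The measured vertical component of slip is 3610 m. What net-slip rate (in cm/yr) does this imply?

0.262 cm/yr

dip-slip = throw / sin(dip) = 3610 / sin(45°) = 5105 m
net slip = dip-slip / sin(rake) = 5105 / sin(22°) = 13630 m
rate = 13630 m / 5.20 Ma = 0.00262 m/yr = 0.262 cm/yr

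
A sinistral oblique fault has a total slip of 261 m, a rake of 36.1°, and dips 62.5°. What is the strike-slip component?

strike-slip = net slip × cos(rake) = 261 m × cos(36.1°) = 211 m

211 m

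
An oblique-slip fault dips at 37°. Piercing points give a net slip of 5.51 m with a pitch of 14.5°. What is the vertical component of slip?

dip-slip = net slip × sin(rake) = 5.51 m × sin(14.5°) = 1.380 m
throw = dip-slip × sin(dip) = 1.380 × sin(37°) = 0.830 m

0.830 m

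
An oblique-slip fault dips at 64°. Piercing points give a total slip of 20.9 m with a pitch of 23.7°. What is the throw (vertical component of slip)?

dip-slip = net slip × sin(rake) = 20.9 m × sin(23.7°) = 8.401 m
throw = dip-slip × sin(dip) = 8.401 × sin(64°) = 7.55 m

7.55 m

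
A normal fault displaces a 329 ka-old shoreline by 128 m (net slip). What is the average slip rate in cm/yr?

rate = 128 m / 329 ka = 0.000389 m/yr = 0.0389 cm/yr

0.0389 cm/yr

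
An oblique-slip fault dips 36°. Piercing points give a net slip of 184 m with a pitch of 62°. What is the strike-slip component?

strike-slip = net slip × cos(rake) = 184 m × cos(62°) = 86.4 m

86.4 m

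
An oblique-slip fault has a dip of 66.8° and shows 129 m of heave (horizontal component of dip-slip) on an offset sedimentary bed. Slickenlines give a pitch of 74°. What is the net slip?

dip-slip = heave / cos(dip) = 129 / cos(66.8°) = 327.5 m
net slip = dip-slip / sin(rake) = 327.5 / sin(74°) = 341 m

341 m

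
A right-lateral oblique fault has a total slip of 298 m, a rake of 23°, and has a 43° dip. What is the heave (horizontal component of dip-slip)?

85.2 m

dip-slip = net slip × sin(rake) = 298 m × sin(23°) = 116.4 m
heave = dip-slip × cos(dip) = 116.4 × cos(43°) = 85.2 m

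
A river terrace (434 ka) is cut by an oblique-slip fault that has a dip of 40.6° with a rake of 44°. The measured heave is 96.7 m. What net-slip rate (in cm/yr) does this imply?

0.0422 cm/yr

dip-slip = heave / cos(dip) = 96.7 / cos(40.6°) = 127.4 m
net slip = dip-slip / sin(rake) = 127.4 / sin(44°) = 183.3 m
rate = 183.3 m / 434 ka = 0.000422 m/yr = 0.0422 cm/yr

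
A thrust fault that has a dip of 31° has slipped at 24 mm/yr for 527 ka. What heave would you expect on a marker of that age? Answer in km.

10.8 km

dip-slip = rate × time = 24 mm/yr × 527 ka = 12650 m
heave = dip-slip × cos(dip) = 12650 × cos(31°) = 10800 m = 10.8 km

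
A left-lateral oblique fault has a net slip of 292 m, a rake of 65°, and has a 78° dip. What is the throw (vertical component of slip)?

259 m

dip-slip = net slip × sin(rake) = 292 m × sin(65°) = 264.6 m
throw = dip-slip × sin(dip) = 264.6 × sin(78°) = 259 m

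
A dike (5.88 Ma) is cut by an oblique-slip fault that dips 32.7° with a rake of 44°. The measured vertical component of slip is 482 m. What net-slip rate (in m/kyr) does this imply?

0.218 m/kyr

dip-slip = throw / sin(dip) = 482 / sin(32.7°) = 892.2 m
net slip = dip-slip / sin(rake) = 892.2 / sin(44°) = 1284 m
rate = 1284 m / 5.88 Ma = 0.000218 m/yr = 0.218 m/kyr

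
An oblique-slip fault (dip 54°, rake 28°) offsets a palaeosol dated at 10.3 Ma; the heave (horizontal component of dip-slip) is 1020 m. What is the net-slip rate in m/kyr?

dip-slip = heave / cos(dip) = 1020 / cos(54°) = 1735 m
net slip = dip-slip / sin(rake) = 1735 / sin(28°) = 3696 m
rate = 3696 m / 10.3 Ma = 0.000359 m/yr = 0.359 m/kyr

0.359 m/kyr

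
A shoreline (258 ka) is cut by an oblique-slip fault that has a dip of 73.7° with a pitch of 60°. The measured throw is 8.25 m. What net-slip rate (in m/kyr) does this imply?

dip-slip = throw / sin(dip) = 8.25 / sin(73.7°) = 8.595 m
net slip = dip-slip / sin(rake) = 8.595 / sin(60°) = 9.925 m
rate = 9.925 m / 258 ka = 0.0000385 m/yr = 0.0385 m/kyr

0.0385 m/kyr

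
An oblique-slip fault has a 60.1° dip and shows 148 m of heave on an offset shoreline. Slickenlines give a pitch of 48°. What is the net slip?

dip-slip = heave / cos(dip) = 148 / cos(60.1°) = 296.9 m
net slip = dip-slip / sin(rake) = 296.9 / sin(48°) = 400 m

400 m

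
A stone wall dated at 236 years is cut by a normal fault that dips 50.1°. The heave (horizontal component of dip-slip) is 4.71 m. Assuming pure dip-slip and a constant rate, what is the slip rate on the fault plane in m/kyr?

dip-slip = heave / cos(dip) = 4.71 m / cos(50.1°) = 7.343 m
rate = 7.343 m / 236 years = 0.0311 m/yr = 31.1 m/kyr

31.1 m/kyr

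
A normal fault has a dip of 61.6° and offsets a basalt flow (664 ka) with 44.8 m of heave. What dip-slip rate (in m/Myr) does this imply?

142 m/Myr

dip-slip = heave / cos(dip) = 44.8 m / cos(61.6°) = 94.19 m
rate = 94.19 m / 664 ka = 0.000142 m/yr = 142 m/Myr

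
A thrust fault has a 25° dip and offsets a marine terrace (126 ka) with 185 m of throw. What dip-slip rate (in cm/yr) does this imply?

0.347 cm/yr

dip-slip = throw / sin(dip) = 185 m / sin(25°) = 437.7 m
rate = 437.7 m / 126 ka = 0.00347 m/yr = 0.347 cm/yr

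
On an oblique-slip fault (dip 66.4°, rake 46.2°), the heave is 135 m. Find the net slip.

467 m

dip-slip = heave / cos(dip) = 135 / cos(66.4°) = 337.2 m
net slip = dip-slip / sin(rake) = 337.2 / sin(46.2°) = 467 m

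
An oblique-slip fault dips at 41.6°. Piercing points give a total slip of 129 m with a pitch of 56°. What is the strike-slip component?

strike-slip = net slip × cos(rake) = 129 m × cos(56°) = 72.1 m

72.1 m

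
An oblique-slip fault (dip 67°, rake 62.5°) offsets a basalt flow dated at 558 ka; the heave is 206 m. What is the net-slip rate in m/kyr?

dip-slip = heave / cos(dip) = 206 / cos(67°) = 527.2 m
net slip = dip-slip / sin(rake) = 527.2 / sin(62.5°) = 594.4 m
rate = 594.4 m / 558 ka = 0.00107 m/yr = 1.07 m/kyr

1.07 m/kyr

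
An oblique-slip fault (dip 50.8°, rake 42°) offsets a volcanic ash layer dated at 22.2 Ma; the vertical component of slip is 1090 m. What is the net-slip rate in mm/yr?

dip-slip = throw / sin(dip) = 1090 / sin(50.8°) = 1407 m
net slip = dip-slip / sin(rake) = 1407 / sin(42°) = 2102 m
rate = 2102 m / 22.2 Ma = 0.0000947 m/yr = 0.0947 mm/yr

0.0947 mm/yr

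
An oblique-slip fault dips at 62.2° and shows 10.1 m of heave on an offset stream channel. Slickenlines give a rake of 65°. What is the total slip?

23.9 m

dip-slip = heave / cos(dip) = 10.1 / cos(62.2°) = 21.66 m
net slip = dip-slip / sin(rake) = 21.66 / sin(65°) = 23.9 m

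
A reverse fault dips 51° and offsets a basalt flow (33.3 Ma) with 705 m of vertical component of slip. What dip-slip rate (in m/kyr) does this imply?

dip-slip = throw / sin(dip) = 705 m / sin(51°) = 907.2 m
rate = 907.2 m / 33.3 Ma = 0.0000272 m/yr = 0.0272 m/kyr

0.0272 m/kyr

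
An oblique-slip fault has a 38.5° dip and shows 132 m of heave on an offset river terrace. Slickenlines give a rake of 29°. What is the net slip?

dip-slip = heave / cos(dip) = 132 / cos(38.5°) = 168.7 m
net slip = dip-slip / sin(rake) = 168.7 / sin(29°) = 348 m

348 m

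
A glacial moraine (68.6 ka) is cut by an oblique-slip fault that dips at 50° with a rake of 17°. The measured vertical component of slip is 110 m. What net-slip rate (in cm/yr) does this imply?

dip-slip = throw / sin(dip) = 110 / sin(50°) = 143.6 m
net slip = dip-slip / sin(rake) = 143.6 / sin(17°) = 491.1 m
rate = 491.1 m / 68.6 ka = 0.00716 m/yr = 0.716 cm/yr

0.716 cm/yr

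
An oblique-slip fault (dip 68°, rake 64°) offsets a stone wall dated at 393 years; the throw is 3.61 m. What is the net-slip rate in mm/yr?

11 mm/yr

dip-slip = throw / sin(dip) = 3.61 / sin(68°) = 3.894 m
net slip = dip-slip / sin(rake) = 3.894 / sin(64°) = 4.332 m
rate = 4.332 m / 393 years = 0.0110 m/yr = 11 mm/yr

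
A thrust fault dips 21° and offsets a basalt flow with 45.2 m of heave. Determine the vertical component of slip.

throw = heave × tan(dip) = 45.2 × tan(21°) = 17.4 m

17.4 m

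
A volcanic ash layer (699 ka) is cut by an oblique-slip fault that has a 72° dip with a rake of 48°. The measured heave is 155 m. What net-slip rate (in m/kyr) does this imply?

dip-slip = heave / cos(dip) = 155 / cos(72°) = 501.6 m
net slip = dip-slip / sin(rake) = 501.6 / sin(48°) = 675 m
rate = 675 m / 699 ka = 0.000966 m/yr = 0.966 m/kyr

0.966 m/kyr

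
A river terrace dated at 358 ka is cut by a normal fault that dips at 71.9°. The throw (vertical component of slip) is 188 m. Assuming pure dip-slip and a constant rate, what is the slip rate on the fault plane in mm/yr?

dip-slip = throw / sin(dip) = 188 m / sin(71.9°) = 197.8 m
rate = 197.8 m / 358 ka = 0.000552 m/yr = 0.552 mm/yr

0.552 mm/yr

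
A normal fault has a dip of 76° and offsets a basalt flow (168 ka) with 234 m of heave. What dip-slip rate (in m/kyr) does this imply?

dip-slip = heave / cos(dip) = 234 m / cos(76°) = 967.3 m
rate = 967.3 m / 168 ka = 0.00576 m/yr = 5.76 m/kyr

5.76 m/kyr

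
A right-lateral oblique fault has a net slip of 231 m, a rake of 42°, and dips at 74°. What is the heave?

dip-slip = net slip × sin(rake) = 231 m × sin(42°) = 154.6 m
heave = dip-slip × cos(dip) = 154.6 × cos(74°) = 42.6 m

42.6 m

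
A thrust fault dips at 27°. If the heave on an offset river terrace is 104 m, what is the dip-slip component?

dip-slip = heave / cos(dip) = 104 / cos(27°) = 117 m

117 m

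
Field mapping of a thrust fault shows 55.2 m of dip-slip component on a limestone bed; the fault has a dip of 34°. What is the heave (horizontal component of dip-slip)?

45.8 m

heave = dip-slip × cos(dip) = 55.2 m × cos(34°) = 45.8 m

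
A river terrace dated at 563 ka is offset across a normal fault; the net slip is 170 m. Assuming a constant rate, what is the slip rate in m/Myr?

302 m/Myr

rate = 170 m / 563 ka = 0.000302 m/yr = 302 m/Myr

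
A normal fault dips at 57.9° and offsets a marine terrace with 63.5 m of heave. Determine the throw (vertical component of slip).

101 m

throw = heave × tan(dip) = 63.5 × tan(57.9°) = 101 m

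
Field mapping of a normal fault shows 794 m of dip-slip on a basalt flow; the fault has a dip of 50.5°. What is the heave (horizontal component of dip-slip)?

505 m

heave = dip-slip × cos(dip) = 794 m × cos(50.5°) = 505 m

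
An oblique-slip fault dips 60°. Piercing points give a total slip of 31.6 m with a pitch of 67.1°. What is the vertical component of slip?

dip-slip = net slip × sin(rake) = 31.6 m × sin(67.1°) = 29.11 m
throw = dip-slip × sin(dip) = 29.11 × sin(60°) = 25.2 m

25.2 m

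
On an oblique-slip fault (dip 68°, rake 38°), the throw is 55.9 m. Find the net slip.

97.9 m

dip-slip = throw / sin(dip) = 55.9 / sin(68°) = 60.29 m
net slip = dip-slip / sin(rake) = 60.29 / sin(38°) = 97.9 m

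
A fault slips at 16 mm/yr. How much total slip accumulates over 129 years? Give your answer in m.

slip = rate × time = 16 mm/yr × 129 years = 2.06 m

2.06 m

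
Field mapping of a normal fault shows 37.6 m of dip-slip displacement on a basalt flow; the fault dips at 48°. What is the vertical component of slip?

27.9 m

throw = dip-slip × sin(dip) = 37.6 m × sin(48°) = 27.9 m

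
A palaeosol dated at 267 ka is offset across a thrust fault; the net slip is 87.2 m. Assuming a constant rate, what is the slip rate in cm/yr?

0.0327 cm/yr

rate = 87.2 m / 267 ka = 0.000327 m/yr = 0.0327 cm/yr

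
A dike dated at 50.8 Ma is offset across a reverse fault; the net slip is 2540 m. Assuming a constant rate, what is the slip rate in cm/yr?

0.00500 cm/yr

rate = 2540 m / 50.8 Ma = 0.0000500 m/yr = 0.00500 cm/yr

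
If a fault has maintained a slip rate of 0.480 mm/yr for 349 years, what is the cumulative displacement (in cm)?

16.8 cm

slip = rate × time = 0.480 mm/yr × 349 years = 0.168 m = 16.8 cm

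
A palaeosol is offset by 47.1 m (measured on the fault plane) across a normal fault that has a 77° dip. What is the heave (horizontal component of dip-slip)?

heave = dip-slip × cos(dip) = 47.1 m × cos(77°) = 10.6 m

10.6 m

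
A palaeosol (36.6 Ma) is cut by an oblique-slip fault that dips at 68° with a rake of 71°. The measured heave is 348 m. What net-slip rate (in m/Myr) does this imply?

26.8 m/Myr

dip-slip = heave / cos(dip) = 348 / cos(68°) = 929 m
net slip = dip-slip / sin(rake) = 929 / sin(71°) = 982.5 m
rate = 982.5 m / 36.6 Ma = 0.0000268 m/yr = 26.8 m/Myr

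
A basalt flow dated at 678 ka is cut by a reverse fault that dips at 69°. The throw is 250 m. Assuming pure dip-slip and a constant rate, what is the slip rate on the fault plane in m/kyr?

0.395 m/kyr

dip-slip = throw / sin(dip) = 250 m / sin(69°) = 267.8 m
rate = 267.8 m / 678 ka = 0.000395 m/yr = 0.395 m/kyr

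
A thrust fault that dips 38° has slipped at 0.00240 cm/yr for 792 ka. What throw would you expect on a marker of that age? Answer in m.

11.7 m

dip-slip = rate × time = 0.00240 cm/yr × 792 ka = 19.01 m
throw = dip-slip × sin(dip) = 19.01 × sin(38°) = 11.7 m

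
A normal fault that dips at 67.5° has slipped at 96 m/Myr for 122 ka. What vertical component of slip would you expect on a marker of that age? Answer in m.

dip-slip = rate × time = 96 m/Myr × 122 ka = 11.71 m
throw = dip-slip × sin(dip) = 11.71 × sin(67.5°) = 10.8 m

10.8 m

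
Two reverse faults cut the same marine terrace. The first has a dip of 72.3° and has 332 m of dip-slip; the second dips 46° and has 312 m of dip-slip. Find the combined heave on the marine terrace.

318 m

heave_A = 332 × cos(72.3°) = 100.9 m
heave_B = 312 × cos(46°) = 216.7 m
total = 100.9 + 216.7 = 318 m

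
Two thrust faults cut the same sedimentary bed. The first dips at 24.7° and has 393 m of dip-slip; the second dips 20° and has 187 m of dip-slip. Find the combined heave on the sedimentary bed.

heave_A = 393 × cos(24.7°) = 357 m
heave_B = 187 × cos(20°) = 175.7 m
total = 357 + 175.7 = 533 m

533 m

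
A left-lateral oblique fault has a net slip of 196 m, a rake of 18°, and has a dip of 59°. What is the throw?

dip-slip = net slip × sin(rake) = 196 m × sin(18°) = 60.57 m
throw = dip-slip × sin(dip) = 60.57 × sin(59°) = 51.9 m

51.9 m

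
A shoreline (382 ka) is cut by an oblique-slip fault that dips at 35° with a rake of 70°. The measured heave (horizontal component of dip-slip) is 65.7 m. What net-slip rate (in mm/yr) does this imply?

dip-slip = heave / cos(dip) = 65.7 / cos(35°) = 80.20 m
net slip = dip-slip / sin(rake) = 80.20 / sin(70°) = 85.35 m
rate = 85.35 m / 382 ka = 0.000223 m/yr = 0.223 mm/yr

0.223 mm/yr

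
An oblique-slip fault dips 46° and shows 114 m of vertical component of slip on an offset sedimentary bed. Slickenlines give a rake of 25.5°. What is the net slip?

368 m

dip-slip = throw / sin(dip) = 114 / sin(46°) = 158.5 m
net slip = dip-slip / sin(rake) = 158.5 / sin(25.5°) = 368 m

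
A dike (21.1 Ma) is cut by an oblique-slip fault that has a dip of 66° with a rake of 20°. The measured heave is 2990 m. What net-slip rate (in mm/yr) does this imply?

dip-slip = heave / cos(dip) = 2990 / cos(66°) = 7351 m
net slip = dip-slip / sin(rake) = 7351 / sin(20°) = 21490 m
rate = 21490 m / 21.1 Ma = 0.00102 m/yr = 1.02 mm/yr

1.02 mm/yr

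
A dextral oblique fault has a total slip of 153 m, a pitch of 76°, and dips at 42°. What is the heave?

dip-slip = net slip × sin(rake) = 153 m × sin(76°) = 148.5 m
heave = dip-slip × cos(dip) = 148.5 × cos(42°) = 110 m

110 m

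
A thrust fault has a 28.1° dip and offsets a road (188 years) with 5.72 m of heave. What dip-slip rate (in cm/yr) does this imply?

3.45 cm/yr

dip-slip = heave / cos(dip) = 5.72 m / cos(28.1°) = 6.484 m
rate = 6.484 m / 188 years = 0.0345 m/yr = 3.45 cm/yr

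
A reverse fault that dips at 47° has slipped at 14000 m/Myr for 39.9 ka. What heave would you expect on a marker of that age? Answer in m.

381 m

dip-slip = rate × time = 14000 m/Myr × 39.9 ka = 558.6 m
heave = dip-slip × cos(dip) = 558.6 × cos(47°) = 381 m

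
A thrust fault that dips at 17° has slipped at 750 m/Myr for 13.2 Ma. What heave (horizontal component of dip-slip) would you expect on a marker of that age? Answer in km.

dip-slip = rate × time = 750 m/Myr × 13.2 Ma = 9900 m
heave = dip-slip × cos(dip) = 9900 × cos(17°) = 9470 m = 9.47 km

9.47 km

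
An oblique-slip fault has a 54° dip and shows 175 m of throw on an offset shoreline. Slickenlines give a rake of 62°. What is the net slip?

245 m

dip-slip = throw / sin(dip) = 175 / sin(54°) = 216.3 m
net slip = dip-slip / sin(rake) = 216.3 / sin(62°) = 245 m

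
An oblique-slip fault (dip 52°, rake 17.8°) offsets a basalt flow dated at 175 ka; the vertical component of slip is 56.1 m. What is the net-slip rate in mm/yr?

1.33 mm/yr

dip-slip = throw / sin(dip) = 56.1 / sin(52°) = 71.19 m
net slip = dip-slip / sin(rake) = 71.19 / sin(17.8°) = 232.9 m
rate = 232.9 m / 175 ka = 0.00133 m/yr = 1.33 mm/yr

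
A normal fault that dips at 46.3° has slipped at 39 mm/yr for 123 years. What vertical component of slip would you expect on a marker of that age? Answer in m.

dip-slip = rate × time = 39 mm/yr × 123 years = 4.797 m
throw = dip-slip × sin(dip) = 4.797 × sin(46.3°) = 3.47 m

3.47 m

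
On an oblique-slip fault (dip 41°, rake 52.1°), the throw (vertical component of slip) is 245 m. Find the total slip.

dip-slip = throw / sin(dip) = 245 / sin(41°) = 373.4 m
net slip = dip-slip / sin(rake) = 373.4 / sin(52.1°) = 473 m

473 m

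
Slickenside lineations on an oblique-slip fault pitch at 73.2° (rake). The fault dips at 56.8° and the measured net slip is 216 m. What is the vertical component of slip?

dip-slip = net slip × sin(rake) = 216 m × sin(73.2°) = 206.8 m
throw = dip-slip × sin(dip) = 206.8 × sin(56.8°) = 173 m

173 m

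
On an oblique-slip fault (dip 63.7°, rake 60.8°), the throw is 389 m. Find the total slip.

dip-slip = throw / sin(dip) = 389 / sin(63.7°) = 433.9 m
net slip = dip-slip / sin(rake) = 433.9 / sin(60.8°) = 497 m

497 m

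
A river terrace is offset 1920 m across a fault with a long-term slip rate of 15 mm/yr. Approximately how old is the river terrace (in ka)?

128 ka

age = offset / rate = 1920 m / (15 mm/yr) = 128000 yr = 128 ka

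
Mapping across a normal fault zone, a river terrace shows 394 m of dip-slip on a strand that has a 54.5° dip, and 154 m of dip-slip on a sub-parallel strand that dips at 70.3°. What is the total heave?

281 m

heave_A = 394 × cos(54.5°) = 228.8 m
heave_B = 154 × cos(70.3°) = 51.91 m
total = 228.8 + 51.91 = 281 m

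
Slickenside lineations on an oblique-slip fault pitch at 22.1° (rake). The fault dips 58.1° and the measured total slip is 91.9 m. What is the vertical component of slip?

29.4 m

dip-slip = net slip × sin(rake) = 91.9 m × sin(22.1°) = 34.58 m
throw = dip-slip × sin(dip) = 34.58 × sin(58.1°) = 29.4 m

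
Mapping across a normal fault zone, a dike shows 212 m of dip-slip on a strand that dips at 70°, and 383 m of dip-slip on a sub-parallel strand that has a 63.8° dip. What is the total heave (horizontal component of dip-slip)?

heave_A = 212 × cos(70°) = 72.51 m
heave_B = 383 × cos(63.8°) = 169.1 m
total = 72.51 + 169.1 = 242 m

242 m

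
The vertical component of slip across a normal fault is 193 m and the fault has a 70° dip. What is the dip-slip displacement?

dip-slip = throw / sin(dip) = 193 / sin(70°) = 205 m

205 m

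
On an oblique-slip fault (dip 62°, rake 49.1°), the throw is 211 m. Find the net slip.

316 m

dip-slip = throw / sin(dip) = 211 / sin(62°) = 239 m
net slip = dip-slip / sin(rake) = 239 / sin(49.1°) = 316 m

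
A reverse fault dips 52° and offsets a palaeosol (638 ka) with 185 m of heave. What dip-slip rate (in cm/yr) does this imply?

dip-slip = heave / cos(dip) = 185 m / cos(52°) = 300.5 m
rate = 300.5 m / 638 ka = 0.000471 m/yr = 0.0471 cm/yr

0.0471 cm/yr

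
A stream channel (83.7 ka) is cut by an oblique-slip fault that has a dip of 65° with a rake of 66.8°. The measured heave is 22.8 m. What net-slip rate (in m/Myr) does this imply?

701 m/Myr

dip-slip = heave / cos(dip) = 22.8 / cos(65°) = 53.95 m
net slip = dip-slip / sin(rake) = 53.95 / sin(66.8°) = 58.70 m
rate = 58.70 m / 83.7 ka = 0.000701 m/yr = 701 m/Myr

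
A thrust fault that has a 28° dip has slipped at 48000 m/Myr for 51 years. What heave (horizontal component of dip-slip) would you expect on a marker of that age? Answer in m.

2.16 m

dip-slip = rate × time = 48000 m/Myr × 51 years = 2.448 m
heave = dip-slip × cos(dip) = 2.448 × cos(28°) = 2.16 m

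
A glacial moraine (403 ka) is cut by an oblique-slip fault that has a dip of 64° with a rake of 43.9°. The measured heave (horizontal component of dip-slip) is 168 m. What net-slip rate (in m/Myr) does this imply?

dip-slip = heave / cos(dip) = 168 / cos(64°) = 383.2 m
net slip = dip-slip / sin(rake) = 383.2 / sin(43.9°) = 552.7 m
rate = 552.7 m / 403 ka = 0.00137 m/yr = 1370 m/Myr

1370 m/Myr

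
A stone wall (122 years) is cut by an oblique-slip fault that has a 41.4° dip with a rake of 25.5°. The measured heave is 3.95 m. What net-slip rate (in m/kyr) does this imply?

dip-slip = heave / cos(dip) = 3.95 / cos(41.4°) = 5.266 m
net slip = dip-slip / sin(rake) = 5.266 / sin(25.5°) = 12.23 m
rate = 12.23 m / 122 years = 0.100 m/yr = 100 m/kyr

100 m/kyr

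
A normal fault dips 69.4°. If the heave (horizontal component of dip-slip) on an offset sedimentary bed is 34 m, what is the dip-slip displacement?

dip-slip = heave / cos(dip) = 34 / cos(69.4°) = 96.6 m

96.6 m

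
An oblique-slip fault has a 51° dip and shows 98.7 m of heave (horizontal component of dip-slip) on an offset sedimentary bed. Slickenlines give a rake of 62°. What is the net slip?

178 m

dip-slip = heave / cos(dip) = 98.7 / cos(51°) = 156.8 m
net slip = dip-slip / sin(rake) = 156.8 / sin(62°) = 178 m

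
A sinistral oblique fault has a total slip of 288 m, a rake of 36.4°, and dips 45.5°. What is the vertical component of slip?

dip-slip = net slip × sin(rake) = 288 m × sin(36.4°) = 170.9 m
throw = dip-slip × sin(dip) = 170.9 × sin(45.5°) = 122 m

122 m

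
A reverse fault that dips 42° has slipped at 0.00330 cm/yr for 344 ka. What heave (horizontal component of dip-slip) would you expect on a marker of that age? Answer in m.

dip-slip = rate × time = 0.00330 cm/yr × 344 ka = 11.35 m
heave = dip-slip × cos(dip) = 11.35 × cos(42°) = 8.44 m

8.44 m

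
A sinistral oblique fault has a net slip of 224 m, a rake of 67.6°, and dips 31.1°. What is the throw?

dip-slip = net slip × sin(rake) = 224 m × sin(67.6°) = 207.1 m
throw = dip-slip × sin(dip) = 207.1 × sin(31.1°) = 107 m

107 m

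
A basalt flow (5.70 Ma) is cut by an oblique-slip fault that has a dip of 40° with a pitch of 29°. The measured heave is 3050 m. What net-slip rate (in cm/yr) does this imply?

0.144 cm/yr

dip-slip = heave / cos(dip) = 3050 / cos(40°) = 3981 m
net slip = dip-slip / sin(rake) = 3981 / sin(29°) = 8212 m
rate = 8212 m / 5.70 Ma = 0.00144 m/yr = 0.144 cm/yr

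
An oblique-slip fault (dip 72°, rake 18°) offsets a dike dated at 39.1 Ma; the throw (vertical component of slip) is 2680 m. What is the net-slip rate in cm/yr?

0.0233 cm/yr

dip-slip = throw / sin(dip) = 2680 / sin(72°) = 2818 m
net slip = dip-slip / sin(rake) = 2818 / sin(18°) = 9119 m
rate = 9119 m / 39.1 Ma = 0.000233 m/yr = 0.0233 cm/yr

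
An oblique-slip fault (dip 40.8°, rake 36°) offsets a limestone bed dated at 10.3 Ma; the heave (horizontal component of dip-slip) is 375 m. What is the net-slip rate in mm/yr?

dip-slip = heave / cos(dip) = 375 / cos(40.8°) = 495.4 m
net slip = dip-slip / sin(rake) = 495.4 / sin(36°) = 842.8 m
rate = 842.8 m / 10.3 Ma = 0.0000818 m/yr = 0.0818 mm/yr

0.0818 mm/yr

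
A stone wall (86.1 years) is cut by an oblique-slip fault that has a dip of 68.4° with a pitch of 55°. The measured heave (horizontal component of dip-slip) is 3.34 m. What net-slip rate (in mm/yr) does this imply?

129 mm/yr

dip-slip = heave / cos(dip) = 3.34 / cos(68.4°) = 9.073 m
net slip = dip-slip / sin(rake) = 9.073 / sin(55°) = 11.08 m
rate = 11.08 m / 86.1 years = 0.129 m/yr = 129 mm/yr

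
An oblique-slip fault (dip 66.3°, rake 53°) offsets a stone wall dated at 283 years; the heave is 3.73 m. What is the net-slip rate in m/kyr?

41.1 m/kyr

dip-slip = heave / cos(dip) = 3.73 / cos(66.3°) = 9.280 m
net slip = dip-slip / sin(rake) = 9.280 / sin(53°) = 11.62 m
rate = 11.62 m / 283 years = 0.0411 m/yr = 41.1 m/kyr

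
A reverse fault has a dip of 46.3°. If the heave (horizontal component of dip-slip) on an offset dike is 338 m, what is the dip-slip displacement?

dip-slip = heave / cos(dip) = 338 / cos(46.3°) = 489 m

489 m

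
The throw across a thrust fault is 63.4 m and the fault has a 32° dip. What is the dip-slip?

120 m

dip-slip = throw / sin(dip) = 63.4 / sin(32°) = 120 m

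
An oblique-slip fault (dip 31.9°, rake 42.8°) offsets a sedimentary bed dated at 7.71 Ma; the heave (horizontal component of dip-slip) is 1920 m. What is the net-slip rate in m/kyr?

0.432 m/kyr

dip-slip = heave / cos(dip) = 1920 / cos(31.9°) = 2262 m
net slip = dip-slip / sin(rake) = 2262 / sin(42.8°) = 3329 m
rate = 3329 m / 7.71 Ma = 0.000432 m/yr = 0.432 m/kyr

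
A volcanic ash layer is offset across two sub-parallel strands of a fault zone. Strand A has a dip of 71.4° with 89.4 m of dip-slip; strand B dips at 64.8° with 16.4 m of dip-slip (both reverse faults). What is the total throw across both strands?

99.6 m

throw_A = 89.4 × sin(71.4°) = 84.73 m
throw_B = 16.4 × sin(64.8°) = 14.84 m
total = 84.73 + 14.84 = 99.6 m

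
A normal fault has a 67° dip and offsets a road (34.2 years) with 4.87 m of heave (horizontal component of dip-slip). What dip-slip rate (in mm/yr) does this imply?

dip-slip = heave / cos(dip) = 4.87 m / cos(67°) = 12.46 m
rate = 12.46 m / 34.2 years = 0.364 m/yr = 364 mm/yr

364 mm/yr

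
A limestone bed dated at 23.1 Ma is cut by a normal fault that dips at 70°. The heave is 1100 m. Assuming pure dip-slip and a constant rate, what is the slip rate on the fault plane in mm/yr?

0.139 mm/yr

dip-slip = heave / cos(dip) = 1100 m / cos(70°) = 3216 m
rate = 3216 m / 23.1 Ma = 0.000139 m/yr = 0.139 mm/yr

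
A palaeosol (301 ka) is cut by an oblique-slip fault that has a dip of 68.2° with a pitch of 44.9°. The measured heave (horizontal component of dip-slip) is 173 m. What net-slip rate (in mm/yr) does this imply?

2.19 mm/yr

dip-slip = heave / cos(dip) = 173 / cos(68.2°) = 465.8 m
net slip = dip-slip / sin(rake) = 465.8 / sin(44.9°) = 660 m
rate = 660 m / 301 ka = 0.00219 m/yr = 2.19 mm/yr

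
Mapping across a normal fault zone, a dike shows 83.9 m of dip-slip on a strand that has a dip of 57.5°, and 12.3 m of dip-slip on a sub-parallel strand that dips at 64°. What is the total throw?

throw_A = 83.9 × sin(57.5°) = 70.76 m
throw_B = 12.3 × sin(64°) = 11.06 m
total = 70.76 + 11.06 = 81.8 m

81.8 m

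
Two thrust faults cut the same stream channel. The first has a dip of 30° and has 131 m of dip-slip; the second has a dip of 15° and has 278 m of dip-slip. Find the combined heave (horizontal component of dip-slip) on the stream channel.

382 m

heave_A = 131 × cos(30°) = 113.4 m
heave_B = 278 × cos(15°) = 268.5 m
total = 113.4 + 268.5 = 382 m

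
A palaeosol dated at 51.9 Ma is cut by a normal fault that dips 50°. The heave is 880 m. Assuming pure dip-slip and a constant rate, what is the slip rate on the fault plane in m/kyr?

0.0264 m/kyr

dip-slip = heave / cos(dip) = 880 m / cos(50°) = 1369 m
rate = 1369 m / 51.9 Ma = 0.0000264 m/yr = 0.0264 m/kyr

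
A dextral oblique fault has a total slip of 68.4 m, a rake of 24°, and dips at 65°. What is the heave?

11.8 m

dip-slip = net slip × sin(rake) = 68.4 m × sin(24°) = 27.82 m
heave = dip-slip × cos(dip) = 27.82 × cos(65°) = 11.8 m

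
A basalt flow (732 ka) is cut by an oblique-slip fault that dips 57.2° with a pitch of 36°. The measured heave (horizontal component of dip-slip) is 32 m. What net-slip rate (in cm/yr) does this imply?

dip-slip = heave / cos(dip) = 32 / cos(57.2°) = 59.07 m
net slip = dip-slip / sin(rake) = 59.07 / sin(36°) = 100.5 m
rate = 100.5 m / 732 ka = 0.000137 m/yr = 0.0137 cm/yr

0.0137 cm/yr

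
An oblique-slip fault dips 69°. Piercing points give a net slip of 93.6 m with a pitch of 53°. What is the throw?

dip-slip = net slip × sin(rake) = 93.6 m × sin(53°) = 74.75 m
throw = dip-slip × sin(dip) = 74.75 × sin(69°) = 69.8 m

69.8 m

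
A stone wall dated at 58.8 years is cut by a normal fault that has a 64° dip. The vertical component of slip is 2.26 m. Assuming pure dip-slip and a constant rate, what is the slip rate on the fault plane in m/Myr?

dip-slip = throw / sin(dip) = 2.26 m / sin(64°) = 2.514 m
rate = 2.514 m / 58.8 years = 0.0428 m/yr = 42800 m/Myr

42800 m/Myr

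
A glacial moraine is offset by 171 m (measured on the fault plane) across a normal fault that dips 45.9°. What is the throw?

throw = dip-slip × sin(dip) = 171 m × sin(45.9°) = 123 m

123 m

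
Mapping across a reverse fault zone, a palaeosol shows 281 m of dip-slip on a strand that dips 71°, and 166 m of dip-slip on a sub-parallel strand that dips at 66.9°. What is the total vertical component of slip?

throw_A = 281 × sin(71°) = 265.7 m
throw_B = 166 × sin(66.9°) = 152.7 m
total = 265.7 + 152.7 = 418 m

418 m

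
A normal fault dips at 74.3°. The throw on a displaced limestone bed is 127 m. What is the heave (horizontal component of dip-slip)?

heave = throw / tan(dip) = 127 / tan(74.3°) = 35.7 m

35.7 m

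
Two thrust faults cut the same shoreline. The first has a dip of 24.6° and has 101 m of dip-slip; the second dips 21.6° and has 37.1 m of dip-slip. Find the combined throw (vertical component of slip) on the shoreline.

55.7 m

throw_A = 101 × sin(24.6°) = 42.04 m
throw_B = 37.1 × sin(21.6°) = 13.66 m
total = 42.04 + 13.66 = 55.7 m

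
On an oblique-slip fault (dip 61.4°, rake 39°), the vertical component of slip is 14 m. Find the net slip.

dip-slip = throw / sin(dip) = 14 / sin(61.4°) = 15.95 m
net slip = dip-slip / sin(rake) = 15.95 / sin(39°) = 25.3 m

25.3 m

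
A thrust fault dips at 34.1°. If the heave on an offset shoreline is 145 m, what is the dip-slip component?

175 m

dip-slip = heave / cos(dip) = 145 / cos(34.1°) = 175 m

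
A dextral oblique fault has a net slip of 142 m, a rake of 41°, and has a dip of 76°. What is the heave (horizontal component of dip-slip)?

22.5 m

dip-slip = net slip × sin(rake) = 142 m × sin(41°) = 93.16 m
heave = dip-slip × cos(dip) = 93.16 × cos(76°) = 22.5 m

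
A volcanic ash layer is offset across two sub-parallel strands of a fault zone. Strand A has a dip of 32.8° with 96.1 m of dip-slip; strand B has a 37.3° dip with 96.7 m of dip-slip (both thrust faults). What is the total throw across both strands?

throw_A = 96.1 × sin(32.8°) = 52.06 m
throw_B = 96.7 × sin(37.3°) = 58.60 m
total = 52.06 + 58.60 = 111 m

111 m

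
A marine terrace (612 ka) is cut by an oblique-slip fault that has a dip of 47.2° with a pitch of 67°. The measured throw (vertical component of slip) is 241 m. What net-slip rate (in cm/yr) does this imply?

dip-slip = throw / sin(dip) = 241 / sin(47.2°) = 328.5 m
net slip = dip-slip / sin(rake) = 328.5 / sin(67°) = 356.8 m
rate = 356.8 m / 612 ka = 0.000583 m/yr = 0.0583 cm/yr

0.0583 cm/yr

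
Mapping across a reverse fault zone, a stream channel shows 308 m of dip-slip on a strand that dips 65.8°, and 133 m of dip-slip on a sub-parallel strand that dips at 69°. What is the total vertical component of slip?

throw_A = 308 × sin(65.8°) = 280.9 m
throw_B = 133 × sin(69°) = 124.2 m
total = 280.9 + 124.2 = 405 m

405 m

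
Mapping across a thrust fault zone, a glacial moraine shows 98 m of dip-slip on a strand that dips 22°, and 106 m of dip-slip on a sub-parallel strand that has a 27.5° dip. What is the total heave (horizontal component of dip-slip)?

heave_A = 98 × cos(22°) = 90.86 m
heave_B = 106 × cos(27.5°) = 94.02 m
total = 90.86 + 94.02 = 185 m

185 m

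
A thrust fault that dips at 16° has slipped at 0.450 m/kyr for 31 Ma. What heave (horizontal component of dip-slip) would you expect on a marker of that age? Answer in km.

dip-slip = rate × time = 0.450 m/kyr × 31 Ma = 13950 m
heave = dip-slip × cos(dip) = 13950 × cos(16°) = 13400 m = 13.4 km

13.4 km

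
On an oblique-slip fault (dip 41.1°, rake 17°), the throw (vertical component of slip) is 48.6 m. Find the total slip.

253 m

dip-slip = throw / sin(dip) = 48.6 / sin(41.1°) = 73.93 m
net slip = dip-slip / sin(rake) = 73.93 / sin(17°) = 253 m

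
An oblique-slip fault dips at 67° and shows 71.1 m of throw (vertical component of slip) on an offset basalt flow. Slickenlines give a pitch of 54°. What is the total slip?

95.5 m

dip-slip = throw / sin(dip) = 71.1 / sin(67°) = 77.24 m
net slip = dip-slip / sin(rake) = 77.24 / sin(54°) = 95.5 m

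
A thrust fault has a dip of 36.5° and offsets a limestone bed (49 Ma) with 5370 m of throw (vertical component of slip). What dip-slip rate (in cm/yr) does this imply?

dip-slip = throw / sin(dip) = 5370 m / sin(36.5°) = 9028 m
rate = 9028 m / 49 Ma = 0.000184 m/yr = 0.0184 cm/yr

0.0184 cm/yr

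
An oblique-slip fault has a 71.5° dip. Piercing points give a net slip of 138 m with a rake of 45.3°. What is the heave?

dip-slip = net slip × sin(rake) = 138 m × sin(45.3°) = 98.09 m
heave = dip-slip × cos(dip) = 98.09 × cos(71.5°) = 31.1 m

31.1 m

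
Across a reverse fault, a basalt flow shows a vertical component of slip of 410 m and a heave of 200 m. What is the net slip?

net slip = √(throw² + heave²) = √(410² + 200²) = 456 m

456 m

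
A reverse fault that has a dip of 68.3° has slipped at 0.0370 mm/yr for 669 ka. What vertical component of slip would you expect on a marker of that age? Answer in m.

dip-slip = rate × time = 0.0370 mm/yr × 669 ka = 24.75 m
throw = dip-slip × sin(dip) = 24.75 × sin(68.3°) = 23 m

23 m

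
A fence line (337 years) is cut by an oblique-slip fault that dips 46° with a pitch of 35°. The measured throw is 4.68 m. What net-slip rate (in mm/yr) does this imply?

dip-slip = throw / sin(dip) = 4.68 / sin(46°) = 6.506 m
net slip = dip-slip / sin(rake) = 6.506 / sin(35°) = 11.34 m
rate = 11.34 m / 337 years = 0.0337 m/yr = 33.7 mm/yr

33.7 mm/yr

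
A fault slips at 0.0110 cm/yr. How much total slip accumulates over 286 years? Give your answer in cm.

3.15 cm

slip = rate × time = 0.0110 cm/yr × 286 years = 0.0315 m = 3.15 cm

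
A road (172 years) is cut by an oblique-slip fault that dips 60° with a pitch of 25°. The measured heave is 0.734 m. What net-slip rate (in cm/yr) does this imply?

2.02 cm/yr

dip-slip = heave / cos(dip) = 0.734 / cos(60°) = 1.468 m
net slip = dip-slip / sin(rake) = 1.468 / sin(25°) = 3.474 m
rate = 3.474 m / 172 years = 0.0202 m/yr = 2.02 cm/yr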